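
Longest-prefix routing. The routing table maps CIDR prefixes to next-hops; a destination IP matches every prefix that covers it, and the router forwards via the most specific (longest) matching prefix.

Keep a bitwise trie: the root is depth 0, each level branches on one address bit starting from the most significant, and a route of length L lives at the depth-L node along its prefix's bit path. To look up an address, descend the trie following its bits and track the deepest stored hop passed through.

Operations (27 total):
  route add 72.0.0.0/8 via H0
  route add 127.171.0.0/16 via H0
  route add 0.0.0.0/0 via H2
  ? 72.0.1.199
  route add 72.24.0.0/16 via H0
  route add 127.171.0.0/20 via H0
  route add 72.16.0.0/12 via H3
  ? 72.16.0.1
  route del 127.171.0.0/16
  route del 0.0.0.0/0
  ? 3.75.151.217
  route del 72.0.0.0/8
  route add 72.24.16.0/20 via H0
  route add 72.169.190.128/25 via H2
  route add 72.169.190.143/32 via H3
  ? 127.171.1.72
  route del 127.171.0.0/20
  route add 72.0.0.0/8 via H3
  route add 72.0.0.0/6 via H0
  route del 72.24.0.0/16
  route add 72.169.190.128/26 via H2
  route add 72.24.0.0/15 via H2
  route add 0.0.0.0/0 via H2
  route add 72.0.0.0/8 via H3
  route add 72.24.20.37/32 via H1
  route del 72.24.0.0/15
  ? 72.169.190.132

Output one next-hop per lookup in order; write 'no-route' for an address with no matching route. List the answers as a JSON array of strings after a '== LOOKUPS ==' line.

Process each operation:
  + 72.0.0.0/8 (H0) depth=8
  + 127.171.0.0/16 (H0) depth=16
  + 0.0.0.0/0 (H2) depth=0
  ? 72.0.1.199  path d0:H2→d1:-→d2:-→d3:-→d4:-→d5:-→d6:-→d7:-→d8:H0  best=H0
  + 72.24.0.0/16 (H0) depth=16
  + 127.171.0.0/20 (H0) depth=20
  + 72.16.0.0/12 (H3) depth=12
  ? 72.16.0.1  path d0:H2→d1:-→d2:-→d3:-→d4:-→d5:-→d6:-→d7:-→d8:H0→d9:-→d10:-→d11:-→d12:H3  best=H3
  del 127.171.0.0/16 (clear depth 16)
  del 0.0.0.0/0 (clear depth 0)
  ? 3.75.151.217  path d0:-→d1:-  best=no-route
  del 72.0.0.0/8 (clear depth 8)
  + 72.24.16.0/20 (H0) depth=20
  + 72.169.190.128/25 (H2) depth=25
  + 72.169.190.143/32 (H3) depth=32
  ? 127.171.1.72  path d0:-→d1:-→d2:-→d3:-→d4:-→d5:-→d6:-→d7:-→d8:-→d9:-→d10:-→d11:-→d12:-→d13:-→d14:-→d15:-→d16:-→d17:-→d18:-→d19:-→d20:H0  best=H0
  del 127.171.0.0/20 (clear depth 20)
  + 72.0.0.0/8 (H3) depth=8
  + 72.0.0.0/6 (H0) depth=6
  del 72.24.0.0/16 (clear depth 16)
  + 72.169.190.128/26 (H2) depth=26
  + 72.24.0.0/15 (H2) depth=15
  + 0.0.0.0/0 (H2) depth=0
  + 72.0.0.0/8 (H3) depth=8
  + 72.24.20.37/32 (H1) depth=32
  del 72.24.0.0/15 (clear depth 15)
  ? 72.169.190.132  path d0:H2→d1:-→d2:-→d3:-→d4:-→d5:-→d6:H0→d7:-→d8:H3→d9:-→d10:-→d11:-→d12:-→d13:-→d14:-→d15:-→d16:-→d17:-→d18:-→d19:-→d20:-→d21:-→d22:-→d23:-→d24:-→d25:H2→d26:H2→d27:-→d28:-  best=H2

== LOOKUPS ==
["H0","H3","no-route","H0","H2"]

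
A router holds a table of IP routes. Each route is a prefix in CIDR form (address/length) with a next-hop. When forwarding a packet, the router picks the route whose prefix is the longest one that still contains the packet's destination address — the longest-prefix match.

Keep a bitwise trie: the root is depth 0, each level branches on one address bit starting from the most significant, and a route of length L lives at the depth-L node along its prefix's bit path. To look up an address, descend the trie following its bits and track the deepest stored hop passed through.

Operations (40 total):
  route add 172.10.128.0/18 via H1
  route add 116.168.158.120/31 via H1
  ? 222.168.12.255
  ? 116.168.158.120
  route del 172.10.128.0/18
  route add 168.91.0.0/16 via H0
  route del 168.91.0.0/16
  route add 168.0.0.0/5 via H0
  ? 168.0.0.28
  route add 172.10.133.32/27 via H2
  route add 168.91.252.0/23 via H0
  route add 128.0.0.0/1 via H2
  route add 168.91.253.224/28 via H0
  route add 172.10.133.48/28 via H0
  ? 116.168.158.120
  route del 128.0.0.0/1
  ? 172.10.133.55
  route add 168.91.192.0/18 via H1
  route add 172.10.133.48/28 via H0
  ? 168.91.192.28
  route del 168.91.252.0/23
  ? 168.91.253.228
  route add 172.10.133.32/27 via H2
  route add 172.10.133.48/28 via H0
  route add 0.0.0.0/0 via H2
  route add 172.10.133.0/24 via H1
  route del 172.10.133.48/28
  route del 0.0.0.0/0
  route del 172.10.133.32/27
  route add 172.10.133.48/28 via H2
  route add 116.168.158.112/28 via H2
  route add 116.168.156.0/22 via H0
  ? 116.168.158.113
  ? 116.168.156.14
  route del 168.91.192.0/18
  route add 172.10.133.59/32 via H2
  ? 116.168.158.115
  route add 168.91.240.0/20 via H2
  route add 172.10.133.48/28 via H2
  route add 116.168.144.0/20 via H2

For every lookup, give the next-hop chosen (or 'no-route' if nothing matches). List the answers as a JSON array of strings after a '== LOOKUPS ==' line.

Trace:
  + 172.10.128.0/18 (H1) depth=18
  + 116.168.158.120/31 (H1) depth=31
  lookup 222.168.12.255: bits 1 walk d0:-→d1:- -> no-route
  lookup 116.168.158.120: bits 0111010010101000100111100111100 walk d0:-→d1:-→d2:-→d3:-→d4:-→d5:-→d6:-→d7:-→d8:-→d9:-→d10:-→d11:-→d12:-→d13:-→d14:-→d15:-→d16:-→d17:-→d18:-→d19:-→d20:-→d21:-→d22:-→d23:-→d24:-→d25:-→d26:-→d27:-→d28:-→d29:-→d30:-→d31:H1 -> H1
  del 172.10.128.0/18 (clear depth 18)
  + 168.91.0.0/16 (H0) depth=16
  del 168.91.0.0/16 (clear depth 16)
  + 168.0.0.0/5 (H0) depth=5
  lookup 168.0.0.28: bits 101010000 walk d0:-→d1:-→d2:-→d3:-→d4:-→d5:H0→d6:-→d7:-→d8:-→d9:- -> H0
  + 172.10.133.32/27 (H2) depth=27
  + 168.91.252.0/23 (H0) depth=23
  + 128.0.0.0/1 (H2) depth=1
  + 168.91.253.224/28 (H0) depth=28
  + 172.10.133.48/28 (H0) depth=28
  lookup 116.168.158.120: bits 0111010010101000100111100111100 walk d0:-→d1:-→d2:-→d3:-→d4:-→d5:-→d6:-→d7:-→d8:-→d9:-→d10:-→d11:-→d12:-→d13:-→d14:-→d15:-→d16:-→d17:-→d18:-→d19:-→d20:-→d21:-→d22:-→d23:-→d24:-→d25:-→d26:-→d27:-→d28:-→d29:-→d30:-→d31:H1 -> H1
  del 128.0.0.0/1 (clear depth 1)
  lookup 172.10.133.55: bits 1010110000001010100001010011 walk d0:-→d1:-→d2:-→d3:-→d4:-→d5:H0→d6:-→d7:-→d8:-→d9:-→d10:-→d11:-→d12:-→d13:-→d14:-→d15:-→d16:-→d17:-→d18:-→d19:-→d20:-→d21:-→d22:-→d23:-→d24:-→d25:-→d26:-→d27:H2→d28:H0 -> H0
  + 168.91.192.0/18 (H1) depth=18
  + 172.10.133.48/28 (H0) depth=28
  lookup 168.91.192.28: bits 101010000101101111 walk d0:-→d1:-→d2:-→d3:-→d4:-→d5:H0→d6:-→d7:-→d8:-→d9:-→d10:-→d11:-→d12:-→d13:-→d14:-→d15:-→d16:-→d17:-→d18:H1 -> H1
  del 168.91.252.0/23 (clear depth 23)
  lookup 168.91.253.228: bits 1010100001011011111111011110 walk d0:-→d1:-→d2:-→d3:-→d4:-→d5:H0→d6:-→d7:-→d8:-→d9:-→d10:-→d11:-→d12:-→d13:-→d14:-→d15:-→d16:-→d17:-→d18:H1→d19:-→d20:-→d21:-→d22:-→d23:-→d24:-→d25:-→d26:-→d27:-→d28:H0 -> H0
  + 172.10.133.32/27 (H2) depth=27
  + 172.10.133.48/28 (H0) depth=28
  + 0.0.0.0/0 (H2) depth=0
  + 172.10.133.0/24 (H1) depth=24
  del 172.10.133.48/28 (clear depth 28)
  del 0.0.0.0/0 (clear depth 0)
  del 172.10.133.32/27 (clear depth 27)
  + 172.10.133.48/28 (H2) depth=28
  + 116.168.158.112/28 (H2) depth=28
  + 116.168.156.0/22 (H0) depth=22
  lookup 116.168.158.113: bits 0111010010101000100111100111 walk d0:-→d1:-→d2:-→d3:-→d4:-→d5:-→d6:-→d7:-→d8:-→d9:-→d10:-→d11:-→d12:-→d13:-→d14:-→d15:-→d16:-→d17:-→d18:-→d19:-→d20:-→d21:-→d22:H0→d23:-→d24:-→d25:-→d26:-→d27:-→d28:H2 -> H2
  lookup 116.168.156.14: bits 0111010010101000100111 walk d0:-→d1:-→d2:-→d3:-→d4:-→d5:-→d6:-→d7:-→d8:-→d9:-→d10:-→d11:-→d12:-→d13:-→d14:-→d15:-→d16:-→d17:-→d18:-→d19:-→d20:-→d21:-→d22:H0 -> H0
  del 168.91.192.0/18 (clear depth 18)
  + 172.10.133.59/32 (H2) depth=32
  lookup 116.168.158.115: bits 0111010010101000100111100111 walk d0:-→d1:-→d2:-→d3:-→d4:-→d5:-→d6:-→d7:-→d8:-→d9:-→d10:-→d11:-→d12:-→d13:-→d14:-→d15:-→d16:-→d17:-→d18:-→d19:-→d20:-→d21:-→d22:H0→d23:-→d24:-→d25:-→d26:-→d27:-→d28:H2 -> H2
  + 168.91.240.0/20 (H2) depth=20
  + 172.10.133.48/28 (H2) depth=28
  + 116.168.144.0/20 (H2) depth=20

== LOOKUPS ==
["no-route","H1","H0","H1","H0","H1","H0","H2","H0","H2"]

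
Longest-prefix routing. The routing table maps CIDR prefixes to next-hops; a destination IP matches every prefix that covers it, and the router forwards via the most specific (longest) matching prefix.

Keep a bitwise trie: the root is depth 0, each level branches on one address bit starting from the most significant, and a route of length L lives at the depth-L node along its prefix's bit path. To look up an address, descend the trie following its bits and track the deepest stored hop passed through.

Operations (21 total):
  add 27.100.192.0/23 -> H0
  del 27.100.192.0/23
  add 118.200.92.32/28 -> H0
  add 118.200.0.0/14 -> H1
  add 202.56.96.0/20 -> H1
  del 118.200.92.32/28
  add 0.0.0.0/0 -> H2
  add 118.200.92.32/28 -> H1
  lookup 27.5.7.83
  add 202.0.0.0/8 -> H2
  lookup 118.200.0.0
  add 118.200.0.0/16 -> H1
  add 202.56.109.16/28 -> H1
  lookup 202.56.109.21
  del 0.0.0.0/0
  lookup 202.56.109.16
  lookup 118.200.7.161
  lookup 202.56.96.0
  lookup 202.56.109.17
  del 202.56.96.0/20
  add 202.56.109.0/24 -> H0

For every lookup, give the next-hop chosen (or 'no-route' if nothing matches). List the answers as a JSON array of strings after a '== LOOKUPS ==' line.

Apply in order:
  + 27.100.192.0/23 (H0) depth=23
  - 27.100.192.0/23 clear@23
  + 118.200.92.32/28 (H0) depth=28
  + 118.200.0.0/14 (H1) depth=14
  + 202.56.96.0/20 (H1) depth=20
  - 118.200.92.32/28 clear@28
  + 0.0.0.0/0 (H2) depth=0
  + 118.200.92.32/28 (H1) depth=28
  ? 27.5.7.83  path d0:H2→d1:-→d2:-→d3:-→d4:-→d5:-→d6:-→d7:-→d8:-→d9:-  best=H2
  + 202.0.0.0/8 (H2) depth=8
  ? 118.200.0.0  path d0:H2→d1:-→d2:-→d3:-→d4:-→d5:-→d6:-→d7:-→d8:-→d9:-→d10:-→d11:-→d12:-→d13:-→d14:H1→d15:-→d16:-→d17:-  best=H1
  + 118.200.0.0/16 (H1) depth=16
  + 202.56.109.16/28 (H1) depth=28
  ? 202.56.109.21  path d0:H2→d1:-→d2:-→d3:-→d4:-→d5:-→d6:-→d7:-→d8:H2→d9:-→d10:-→d11:-→d12:-→d13:-→d14:-→d15:-→d16:-→d17:-→d18:-→d19:-→d20:H1→d21:-→d22:-→d23:-→d24:-→d25:-→d26:-→d27:-→d28:H1  best=H1
  - 0.0.0.0/0 clear@0
  ? 202.56.109.16  path d0:-→d1:-→d2:-→d3:-→d4:-→d5:-→d6:-→d7:-→d8:H2→d9:-→d10:-→d11:-→d12:-→d13:-→d14:-→d15:-→d16:-→d17:-→d18:-→d19:-→d20:H1→d21:-→d22:-→d23:-→d24:-→d25:-→d26:-→d27:-→d28:H1  best=H1
  ? 118.200.7.161  path d0:-→d1:-→d2:-→d3:-→d4:-→d5:-→d6:-→d7:-→d8:-→d9:-→d10:-→d11:-→d12:-→d13:-→d14:H1→d15:-→d16:H1→d17:-  best=H1
  ? 202.56.96.0  path d0:-→d1:-→d2:-→d3:-→d4:-→d5:-→d6:-→d7:-→d8:H2→d9:-→d10:-→d11:-→d12:-→d13:-→d14:-→d15:-→d16:-→d17:-→d18:-→d19:-→d20:H1  best=H1
  ? 202.56.109.17  path d0:-→d1:-→d2:-→d3:-→d4:-→d5:-→d6:-→d7:-→d8:H2→d9:-→d10:-→d11:-→d12:-→d13:-→d14:-→d15:-→d16:-→d17:-→d18:-→d19:-→d20:H1→d21:-→d22:-→d23:-→d24:-→d25:-→d26:-→d27:-→d28:H1  best=H1
  - 202.56.96.0/20 clear@20
  + 202.56.109.0/24 (H0) depth=24

== LOOKUPS ==
["H2","H1","H1","H1","H1","H1","H1"]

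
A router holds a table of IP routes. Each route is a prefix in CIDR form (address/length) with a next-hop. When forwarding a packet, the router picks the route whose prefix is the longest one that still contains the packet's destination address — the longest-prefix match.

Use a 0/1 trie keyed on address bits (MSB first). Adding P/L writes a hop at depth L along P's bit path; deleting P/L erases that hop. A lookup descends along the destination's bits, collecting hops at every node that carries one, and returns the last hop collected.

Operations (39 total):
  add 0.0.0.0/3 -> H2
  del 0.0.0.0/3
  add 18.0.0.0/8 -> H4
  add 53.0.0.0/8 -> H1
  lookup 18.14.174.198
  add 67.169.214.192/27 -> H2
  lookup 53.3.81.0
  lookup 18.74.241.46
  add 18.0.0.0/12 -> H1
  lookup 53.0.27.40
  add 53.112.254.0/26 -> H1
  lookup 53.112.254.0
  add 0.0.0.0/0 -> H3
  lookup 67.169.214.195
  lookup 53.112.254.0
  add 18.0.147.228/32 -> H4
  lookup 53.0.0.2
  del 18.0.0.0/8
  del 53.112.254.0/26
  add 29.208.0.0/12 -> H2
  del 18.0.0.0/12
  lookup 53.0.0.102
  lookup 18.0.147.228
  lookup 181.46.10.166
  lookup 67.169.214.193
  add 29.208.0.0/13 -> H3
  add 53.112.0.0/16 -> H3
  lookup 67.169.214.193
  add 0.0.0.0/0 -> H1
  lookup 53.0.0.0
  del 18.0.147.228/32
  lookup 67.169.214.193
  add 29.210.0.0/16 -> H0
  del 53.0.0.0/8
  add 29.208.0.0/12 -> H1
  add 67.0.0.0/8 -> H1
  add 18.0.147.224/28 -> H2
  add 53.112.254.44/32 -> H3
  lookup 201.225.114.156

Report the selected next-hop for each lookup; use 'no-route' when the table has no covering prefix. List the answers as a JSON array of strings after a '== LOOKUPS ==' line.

Process each operation:
  + 0.0.0.0/3 (H2) depth=3
  - 0.0.0.0/3 clear@3
  + 18.0.0.0/8 (H4) depth=8
  + 53.0.0.0/8 (H1) depth=8
  ? 18.14.174.198  path d0:-→d1:-→d2:-→d3:-→d4:-→d5:-→d6:-→d7:-→d8:H4  best=H4
  + 67.169.214.192/27 (H2) depth=27
  ? 53.3.81.0  path d0:-→d1:-→d2:-→d3:-→d4:-→d5:-→d6:-→d7:-→d8:H1  best=H1
  ? 18.74.241.46  path d0:-→d1:-→d2:-→d3:-→d4:-→d5:-→d6:-→d7:-→d8:H4  best=H4
  + 18.0.0.0/12 (H1) depth=12
  ? 53.0.27.40  path d0:-→d1:-→d2:-→d3:-→d4:-→d5:-→d6:-→d7:-→d8:H1  best=H1
  + 53.112.254.0/26 (H1) depth=26
  ? 53.112.254.0  path d0:-→d1:-→d2:-→d3:-→d4:-→d5:-→d6:-→d7:-→d8:H1→d9:-→d10:-→d11:-→d12:-→d13:-→d14:-→d15:-→d16:-→d17:-→d18:-→d19:-→d20:-→d21:-→d22:-→d23:-→d24:-→d25:-→d26:H1  best=H1
  + 0.0.0.0/0 (H3) depth=0
  ? 67.169.214.195  path d0:H3→d1:-→d2:-→d3:-→d4:-→d5:-→d6:-→d7:-→d8:-→d9:-→d10:-→d11:-→d12:-→d13:-→d14:-→d15:-→d16:-→d17:-→d18:-→d19:-→d20:-→d21:-→d22:-→d23:-→d24:-→d25:-→d26:-→d27:H2  best=H2
  ? 53.112.254.0  path d0:H3→d1:-→d2:-→d3:-→d4:-→d5:-→d6:-→d7:-→d8:H1→d9:-→d10:-→d11:-→d12:-→d13:-→d14:-→d15:-→d16:-→d17:-→d18:-→d19:-→d20:-→d21:-→d22:-→d23:-→d24:-→d25:-→d26:H1  best=H1
  + 18.0.147.228/32 (H4) depth=32
  ? 53.0.0.2  path d0:H3→d1:-→d2:-→d3:-→d4:-→d5:-→d6:-→d7:-→d8:H1→d9:-  best=H1
  - 18.0.0.0/8 clear@8
  - 53.112.254.0/26 clear@26
  + 29.208.0.0/12 (H2) depth=12
  - 18.0.0.0/12 clear@12
  ? 53.0.0.102  path d0:H3→d1:-→d2:-→d3:-→d4:-→d5:-→d6:-→d7:-→d8:H1→d9:-  best=H1
  ? 18.0.147.228  path d0:H3→d1:-→d2:-→d3:-→d4:-→d5:-→d6:-→d7:-→d8:-→d9:-→d10:-→d11:-→d12:-→d13:-→d14:-→d15:-→d16:-→d17:-→d18:-→d19:-→d20:-→d21:-→d22:-→d23:-→d24:-→d25:-→d26:-→d27:-→d28:-→d29:-→d30:-→d31:-→d32:H4  best=H4
  ? 181.46.10.166  path d0:H3  best=H3
  ? 67.169.214.193  path d0:H3→d1:-→d2:-→d3:-→d4:-→d5:-→d6:-→d7:-→d8:-→d9:-→d10:-→d11:-→d12:-→d13:-→d14:-→d15:-→d16:-→d17:-→d18:-→d19:-→d20:-→d21:-→d22:-→d23:-→d24:-→d25:-→d26:-→d27:H2  best=H2
  + 29.208.0.0/13 (H3) depth=13
  + 53.112.0.0/16 (H3) depth=16
  ? 67.169.214.193  path d0:H3→d1:-→d2:-→d3:-→d4:-→d5:-→d6:-→d7:-→d8:-→d9:-→d10:-→d11:-→d12:-→d13:-→d14:-→d15:-→d16:-→d17:-→d18:-→d19:-→d20:-→d21:-→d22:-→d23:-→d24:-→d25:-→d26:-→d27:H2  best=H2
  + 0.0.0.0/0 (H1) depth=0
  ? 53.0.0.0  path d0:H1→d1:-→d2:-→d3:-→d4:-→d5:-→d6:-→d7:-→d8:H1→d9:-  best=H1
  - 18.0.147.228/32 clear@32
  ? 67.169.214.193  path d0:H1→d1:-→d2:-→d3:-→d4:-→d5:-→d6:-→d7:-→d8:-→d9:-→d10:-→d11:-→d12:-→d13:-→d14:-→d15:-→d16:-→d17:-→d18:-→d19:-→d20:-→d21:-→d22:-→d23:-→d24:-→d25:-→d26:-→d27:H2  best=H2
  + 29.210.0.0/16 (H0) depth=16
  - 53.0.0.0/8 clear@8
  + 29.208.0.0/12 (H1) depth=12
  + 67.0.0.0/8 (H1) depth=8
  + 18.0.147.224/28 (H2) depth=28
  + 53.112.254.44/32 (H3) depth=32
  ? 201.225.114.156  path d0:H1  best=H1

== LOOKUPS ==
["H4","H1","H4","H1","H1","H2","H1","H1","H1","H4","H3","H2","H2","H1","H2","H1"]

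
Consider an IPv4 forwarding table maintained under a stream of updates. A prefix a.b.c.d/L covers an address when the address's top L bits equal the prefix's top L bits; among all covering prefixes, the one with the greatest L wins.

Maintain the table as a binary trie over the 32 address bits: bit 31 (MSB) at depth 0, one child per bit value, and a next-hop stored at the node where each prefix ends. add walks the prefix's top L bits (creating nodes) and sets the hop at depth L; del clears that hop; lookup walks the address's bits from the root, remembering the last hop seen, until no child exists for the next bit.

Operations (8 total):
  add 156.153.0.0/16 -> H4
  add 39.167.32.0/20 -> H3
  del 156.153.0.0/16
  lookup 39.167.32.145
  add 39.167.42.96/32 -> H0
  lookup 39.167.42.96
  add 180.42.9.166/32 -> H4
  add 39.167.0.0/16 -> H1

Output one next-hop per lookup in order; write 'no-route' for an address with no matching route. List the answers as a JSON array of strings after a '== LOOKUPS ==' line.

Trace:
  + 156.153.0.0/16 (H4) depth=16
  + 39.167.32.0/20 (H3) depth=20
  del 156.153.0.0/16 (clear depth 16)
  lookup 39.167.32.145: bits 00100111101001110010 walk d0:-→d1:-→d2:-→d3:-→d4:-→d5:-→d6:-→d7:-→d8:-→d9:-→d10:-→d11:-→d12:-→d13:-→d14:-→d15:-→d16:-→d17:-→d18:-→d19:-→d20:H3 -> H3
  + 39.167.42.96/32 (H0) depth=32
  lookup 39.167.42.96: bits 00100111101001110010101001100000 walk d0:-→d1:-→d2:-→d3:-→d4:-→d5:-→d6:-→d7:-→d8:-→d9:-→d10:-→d11:-→d12:-→d13:-→d14:-→d15:-→d16:-→d17:-→d18:-→d19:-→d20:H3→d21:-→d22:-→d23:-→d24:-→d25:-→d26:-→d27:-→d28:-→d29:-→d30:-→d31:-→d32:H0 -> H0
  + 180.42.9.166/32 (H4) depth=32
  + 39.167.0.0/16 (H1) depth=16

== LOOKUPS ==
["H3","H0"]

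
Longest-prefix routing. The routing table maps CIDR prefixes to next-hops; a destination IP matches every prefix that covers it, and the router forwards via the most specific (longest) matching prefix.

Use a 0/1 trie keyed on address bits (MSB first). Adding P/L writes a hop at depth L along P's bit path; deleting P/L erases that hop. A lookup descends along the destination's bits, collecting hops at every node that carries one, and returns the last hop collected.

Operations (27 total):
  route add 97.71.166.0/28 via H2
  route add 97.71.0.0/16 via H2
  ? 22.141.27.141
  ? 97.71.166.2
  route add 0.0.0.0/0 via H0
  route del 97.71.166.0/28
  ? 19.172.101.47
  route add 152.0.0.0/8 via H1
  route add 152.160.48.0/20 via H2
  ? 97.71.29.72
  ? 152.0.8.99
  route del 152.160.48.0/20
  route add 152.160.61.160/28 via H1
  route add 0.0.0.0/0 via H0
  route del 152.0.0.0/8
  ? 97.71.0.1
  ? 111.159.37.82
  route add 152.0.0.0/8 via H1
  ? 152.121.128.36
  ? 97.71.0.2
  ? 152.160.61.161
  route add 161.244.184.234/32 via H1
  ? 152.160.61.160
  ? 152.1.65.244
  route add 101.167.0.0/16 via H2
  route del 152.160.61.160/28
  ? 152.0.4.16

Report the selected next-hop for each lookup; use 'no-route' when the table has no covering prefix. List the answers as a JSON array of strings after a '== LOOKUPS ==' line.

Trace:
  add 97.71.166.0/28 -> H2 at depth 28
  add 97.71.0.0/16 -> H2 at depth 16
  lookup 22.141.27.141: bits 0 walk d0:-→d1:- -> no-route
  lookup 97.71.166.2: bits 0110000101000111101001100000 walk d0:-→d1:-→d2:-→d3:-→d4:-→d5:-→d6:-→d7:-→d8:-→d9:-→d10:-→d11:-→d12:-→d13:-→d14:-→d15:-→d16:H2→d17:-→d18:-→d19:-→d20:-→d21:-→d22:-→d23:-→d24:-→d25:-→d26:-→d27:-→d28:H2 -> H2
  add 0.0.0.0/0 -> H0 at depth 0
  del 97.71.166.0/28 (clear depth 28)
  lookup 19.172.101.47: bits 0 walk d0:H0→d1:- -> H0
  add 152.0.0.0/8 -> H1 at depth 8
  add 152.160.48.0/20 -> H2 at depth 20
  lookup 97.71.29.72: bits 0110000101000111 walk d0:H0→d1:-→d2:-→d3:-→d4:-→d5:-→d6:-→d7:-→d8:-→d9:-→d10:-→d11:-→d12:-→d13:-→d14:-→d15:-→d16:H2 -> H2
  lookup 152.0.8.99: bits 10011000 walk d0:H0→d1:-→d2:-→d3:-→d4:-→d5:-→d6:-→d7:-→d8:H1 -> H1
  del 152.160.48.0/20 (clear depth 20)
  add 152.160.61.160/28 -> H1 at depth 28
  add 0.0.0.0/0 -> H0 at depth 0
  del 152.0.0.0/8 (clear depth 8)
  lookup 97.71.0.1: bits 0110000101000111 walk d0:H0→d1:-→d2:-→d3:-→d4:-→d5:-→d6:-→d7:-→d8:-→d9:-→d10:-→d11:-→d12:-→d13:-→d14:-→d15:-→d16:H2 -> H2
  lookup 111.159.37.82: bits 0110 walk d0:H0→d1:-→d2:-→d3:-→d4:- -> H0
  add 152.0.0.0/8 -> H1 at depth 8
  lookup 152.121.128.36: bits 10011000 walk d0:H0→d1:-→d2:-→d3:-→d4:-→d5:-→d6:-→d7:-→d8:H1 -> H1
  lookup 97.71.0.2: bits 0110000101000111 walk d0:H0→d1:-→d2:-→d3:-→d4:-→d5:-→d6:-→d7:-→d8:-→d9:-→d10:-→d11:-→d12:-→d13:-→d14:-→d15:-→d16:H2 -> H2
  lookup 152.160.61.161: bits 1001100010100000001111011010 walk d0:H0→d1:-→d2:-→d3:-→d4:-→d5:-→d6:-→d7:-→d8:H1→d9:-→d10:-→d11:-→d12:-→d13:-→d14:-→d15:-→d16:-→d17:-→d18:-→d19:-→d20:-→d21:-→d22:-→d23:-→d24:-→d25:-→d26:-→d27:-→d28:H1 -> H1
  add 161.244.184.234/32 -> H1 at depth 32
  lookup 152.160.61.160: bits 1001100010100000001111011010 walk d0:H0→d1:-→d2:-→d3:-→d4:-→d5:-→d6:-→d7:-→d8:H1→d9:-→d10:-→d11:-→d12:-→d13:-→d14:-→d15:-→d16:-→d17:-→d18:-→d19:-→d20:-→d21:-→d22:-→d23:-→d24:-→d25:-→d26:-→d27:-→d28:H1 -> H1
  lookup 152.1.65.244: bits 10011000 walk d0:H0→d1:-→d2:-→d3:-→d4:-→d5:-→d6:-→d7:-→d8:H1 -> H1
  add 101.167.0.0/16 -> H2 at depth 16
  del 152.160.61.160/28 (clear depth 28)
  lookup 152.0.4.16: bits 10011000 walk d0:H0→d1:-→d2:-→d3:-→d4:-→d5:-→d6:-→d7:-→d8:H1 -> H1

== LOOKUPS ==
["no-route","H2","H0","H2","H1","H2","H0","H1","H2","H1","H1","H1","H1"]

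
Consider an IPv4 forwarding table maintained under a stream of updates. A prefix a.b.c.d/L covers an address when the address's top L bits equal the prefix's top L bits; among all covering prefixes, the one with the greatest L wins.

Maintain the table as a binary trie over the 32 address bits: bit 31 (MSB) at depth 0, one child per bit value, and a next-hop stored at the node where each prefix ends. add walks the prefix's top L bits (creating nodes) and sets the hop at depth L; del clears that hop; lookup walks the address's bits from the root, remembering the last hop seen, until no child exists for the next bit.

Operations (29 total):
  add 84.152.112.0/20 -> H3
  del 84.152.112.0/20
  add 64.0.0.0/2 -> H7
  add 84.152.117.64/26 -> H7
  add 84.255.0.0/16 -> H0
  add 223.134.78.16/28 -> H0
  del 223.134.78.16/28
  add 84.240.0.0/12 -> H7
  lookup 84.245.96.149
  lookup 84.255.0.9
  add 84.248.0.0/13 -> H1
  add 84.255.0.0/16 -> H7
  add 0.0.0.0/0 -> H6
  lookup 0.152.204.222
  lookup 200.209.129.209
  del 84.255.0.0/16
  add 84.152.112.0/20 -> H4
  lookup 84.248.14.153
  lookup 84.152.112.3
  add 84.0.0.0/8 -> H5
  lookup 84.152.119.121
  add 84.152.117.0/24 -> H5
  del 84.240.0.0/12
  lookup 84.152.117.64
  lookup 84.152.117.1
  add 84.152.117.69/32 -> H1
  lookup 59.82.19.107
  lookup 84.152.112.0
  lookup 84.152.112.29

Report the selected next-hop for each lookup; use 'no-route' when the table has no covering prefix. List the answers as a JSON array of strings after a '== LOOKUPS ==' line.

Trace:
  add 84.152.112.0/20 -> H3 at depth 20
  - 84.152.112.0/20 clear@20
  add 64.0.0.0/2 -> H7 at depth 2
  add 84.152.117.64/26 -> H7 at depth 26
  add 84.255.0.0/16 -> H0 at depth 16
  add 223.134.78.16/28 -> H0 at depth 28
  - 223.134.78.16/28 clear@28
  add 84.240.0.0/12 -> H7 at depth 12
  lookup 84.245.96.149: bits 010101001111 walk d0:-→d1:-→d2:H7→d3:-→d4:-→d5:-→d6:-→d7:-→d8:-→d9:-→d10:-→d11:-→d12:H7 -> H7
  lookup 84.255.0.9: bits 0101010011111111 walk d0:-→d1:-→d2:H7→d3:-→d4:-→d5:-→d6:-→d7:-→d8:-→d9:-→d10:-→d11:-→d12:H7→d13:-→d14:-→d15:-→d16:H0 -> H0
  add 84.248.0.0/13 -> H1 at depth 13
  add 84.255.0.0/16 -> H7 at depth 16
  add 0.0.0.0/0 -> H6 at depth 0
  lookup 0.152.204.222: bits 0 walk d0:H6→d1:- -> H6
  lookup 200.209.129.209: bits 110 walk d0:H6→d1:-→d2:-→d3:- -> H6
  - 84.255.0.0/16 clear@16
  add 84.152.112.0/20 -> H4 at depth 20
  lookup 84.248.14.153: bits 0101010011111 walk d0:H6→d1:-→d2:H7→d3:-→d4:-→d5:-→d6:-→d7:-→d8:-→d9:-→d10:-→d11:-→d12:H7→d13:H1 -> H1
  lookup 84.152.112.3: bits 010101001001100001110 walk d0:H6→d1:-→d2:H7→d3:-→d4:-→d5:-→d6:-→d7:-→d8:-→d9:-→d10:-→d11:-→d12:-→d13:-→d14:-→d15:-→d16:-→d17:-→d18:-→d19:-→d20:H4→d21:- -> H4
  add 84.0.0.0/8 -> H5 at depth 8
  lookup 84.152.119.121: bits 0101010010011000011101 walk d0:H6→d1:-→d2:H7→d3:-→d4:-→d5:-→d6:-→d7:-→d8:H5→d9:-→d10:-→d11:-→d12:-→d13:-→d14:-→d15:-→d16:-→d17:-→d18:-→d19:-→d20:H4→d21:-→d22:- -> H4
  add 84.152.117.0/24 -> H5 at depth 24
  - 84.240.0.0/12 clear@12
  lookup 84.152.117.64: bits 01010100100110000111010101 walk d0:H6→d1:-→d2:H7→d3:-→d4:-→d5:-→d6:-→d7:-→d8:H5→d9:-→d10:-→d11:-→d12:-→d13:-→d14:-→d15:-→d16:-→d17:-→d18:-→d19:-→d20:H4→d21:-→d22:-→d23:-→d24:H5→d25:-→d26:H7 -> H7
  lookup 84.152.117.1: bits 0101010010011000011101010 walk d0:H6→d1:-→d2:H7→d3:-→d4:-→d5:-→d6:-→d7:-→d8:H5→d9:-→d10:-→d11:-→d12:-→d13:-→d14:-→d15:-→d16:-→d17:-→d18:-→d19:-→d20:H4→d21:-→d22:-→d23:-→d24:H5→d25:- -> H5
  add 84.152.117.69/32 -> H1 at depth 32
  lookup 59.82.19.107: bits 0 walk d0:H6→d1:- -> H6
  lookup 84.152.112.0: bits 010101001001100001110 walk d0:H6→d1:-→d2:H7→d3:-→d4:-→d5:-→d6:-→d7:-→d8:H5→d9:-→d10:-→d11:-→d12:-→d13:-→d14:-→d15:-→d16:-→d17:-→d18:-→d19:-→d20:H4→d21:- -> H4
  lookup 84.152.112.29: bits 010101001001100001110 walk d0:H6→d1:-→d2:H7→d3:-→d4:-→d5:-→d6:-→d7:-→d8:H5→d9:-→d10:-→d11:-→d12:-→d13:-→d14:-→d15:-→d16:-→d17:-→d18:-→d19:-→d20:H4→d21:- -> H4

== LOOKUPS ==
["H7","H0","H6","H6","H1","H4","H4","H7","H5","H6","H4","H4"]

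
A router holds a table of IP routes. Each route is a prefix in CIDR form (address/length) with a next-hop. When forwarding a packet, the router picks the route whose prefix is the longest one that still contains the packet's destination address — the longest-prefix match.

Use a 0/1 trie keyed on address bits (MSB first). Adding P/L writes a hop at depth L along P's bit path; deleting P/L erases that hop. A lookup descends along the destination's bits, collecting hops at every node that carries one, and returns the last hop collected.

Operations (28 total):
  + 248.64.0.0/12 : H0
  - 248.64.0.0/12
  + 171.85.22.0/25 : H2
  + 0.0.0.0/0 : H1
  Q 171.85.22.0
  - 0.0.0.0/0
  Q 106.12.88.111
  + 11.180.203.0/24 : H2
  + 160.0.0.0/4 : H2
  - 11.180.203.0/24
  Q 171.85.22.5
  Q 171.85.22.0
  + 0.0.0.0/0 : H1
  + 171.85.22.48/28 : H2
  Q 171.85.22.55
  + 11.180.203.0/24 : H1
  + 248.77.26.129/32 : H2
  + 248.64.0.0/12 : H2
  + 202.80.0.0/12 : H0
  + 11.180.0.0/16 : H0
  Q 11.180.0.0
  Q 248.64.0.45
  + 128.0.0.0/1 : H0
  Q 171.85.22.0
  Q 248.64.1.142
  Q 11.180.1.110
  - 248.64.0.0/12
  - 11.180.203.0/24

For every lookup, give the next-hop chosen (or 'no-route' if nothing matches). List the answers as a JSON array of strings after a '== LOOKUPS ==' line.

Apply in order:
  + 248.64.0.0/12 (H0) depth=12
  del 248.64.0.0/12 (clear depth 12)
  + 171.85.22.0/25 (H2) depth=25
  + 0.0.0.0/0 (H1) depth=0
  lookup 171.85.22.0: bits 1010101101010101000101100 walk d0:H1→d1:-→d2:-→d3:-→d4:-→d5:-→d6:-→d7:-→d8:-→d9:-→d10:-→d11:-→d12:-→d13:-→d14:-→d15:-→d16:-→d17:-→d18:-→d19:-→d20:-→d21:-→d22:-→d23:-→d24:-→d25:H2 -> H2
  del 0.0.0.0/0 (clear depth 0)
  lookup 106.12.88.111: bits ε walk d0:- -> no-route
  + 11.180.203.0/24 (H2) depth=24
  + 160.0.0.0/4 (H2) depth=4
  del 11.180.203.0/24 (clear depth 24)
  lookup 171.85.22.5: bits 1010101101010101000101100 walk d0:-→d1:-→d2:-→d3:-→d4:H2→d5:-→d6:-→d7:-→d8:-→d9:-→d10:-→d11:-→d12:-→d13:-→d14:-→d15:-→d16:-→d17:-→d18:-→d19:-→d20:-→d21:-→d22:-→d23:-→d24:-→d25:H2 -> H2
  lookup 171.85.22.0: bits 1010101101010101000101100 walk d0:-→d1:-→d2:-→d3:-→d4:H2→d5:-→d6:-→d7:-→d8:-→d9:-→d10:-→d11:-→d12:-→d13:-→d14:-→d15:-→d16:-→d17:-→d18:-→d19:-→d20:-→d21:-→d22:-→d23:-→d24:-→d25:H2 -> H2
  + 0.0.0.0/0 (H1) depth=0
  + 171.85.22.48/28 (H2) depth=28
  lookup 171.85.22.55: bits 1010101101010101000101100011 walk d0:H1→d1:-→d2:-→d3:-→d4:H2→d5:-→d6:-→d7:-→d8:-→d9:-→d10:-→d11:-→d12:-→d13:-→d14:-→d15:-→d16:-→d17:-→d18:-→d19:-→d20:-→d21:-→d22:-→d23:-→d24:-→d25:H2→d26:-→d27:-→d28:H2 -> H2
  + 11.180.203.0/24 (H1) depth=24
  + 248.77.26.129/32 (H2) depth=32
  + 248.64.0.0/12 (H2) depth=12
  + 202.80.0.0/12 (H0) depth=12
  + 11.180.0.0/16 (H0) depth=16
  lookup 11.180.0.0: bits 0000101110110100 walk d0:H1→d1:-→d2:-→d3:-→d4:-→d5:-→d6:-→d7:-→d8:-→d9:-→d10:-→d11:-→d12:-→d13:-→d14:-→d15:-→d16:H0 -> H0
  lookup 248.64.0.45: bits 111110000100 walk d0:H1→d1:-→d2:-→d3:-→d4:-→d5:-→d6:-→d7:-→d8:-→d9:-→d10:-→d11:-→d12:H2 -> H2
  + 128.0.0.0/1 (H0) depth=1
  lookup 171.85.22.0: bits 10101011010101010001011000 walk d0:H1→d1:H0→d2:-→d3:-→d4:H2→d5:-→d6:-→d7:-→d8:-→d9:-→d10:-→d11:-→d12:-→d13:-→d14:-→d15:-→d16:-→d17:-→d18:-→d19:-→d20:-→d21:-→d22:-→d23:-→d24:-→d25:H2→d26:- -> H2
  lookup 248.64.1.142: bits 111110000100 walk d0:H1→d1:H0→d2:-→d3:-→d4:-→d5:-→d6:-→d7:-→d8:-→d9:-→d10:-→d11:-→d12:H2 -> H2
  lookup 11.180.1.110: bits 0000101110110100 walk d0:H1→d1:-→d2:-→d3:-→d4:-→d5:-→d6:-→d7:-→d8:-→d9:-→d10:-→d11:-→d12:-→d13:-→d14:-→d15:-→d16:H0 -> H0
  del 248.64.0.0/12 (clear depth 12)
  del 11.180.203.0/24 (clear depth 24)

== LOOKUPS ==
["H2","no-route","H2","H2","H2","H0","H2","H2","H2","H0"]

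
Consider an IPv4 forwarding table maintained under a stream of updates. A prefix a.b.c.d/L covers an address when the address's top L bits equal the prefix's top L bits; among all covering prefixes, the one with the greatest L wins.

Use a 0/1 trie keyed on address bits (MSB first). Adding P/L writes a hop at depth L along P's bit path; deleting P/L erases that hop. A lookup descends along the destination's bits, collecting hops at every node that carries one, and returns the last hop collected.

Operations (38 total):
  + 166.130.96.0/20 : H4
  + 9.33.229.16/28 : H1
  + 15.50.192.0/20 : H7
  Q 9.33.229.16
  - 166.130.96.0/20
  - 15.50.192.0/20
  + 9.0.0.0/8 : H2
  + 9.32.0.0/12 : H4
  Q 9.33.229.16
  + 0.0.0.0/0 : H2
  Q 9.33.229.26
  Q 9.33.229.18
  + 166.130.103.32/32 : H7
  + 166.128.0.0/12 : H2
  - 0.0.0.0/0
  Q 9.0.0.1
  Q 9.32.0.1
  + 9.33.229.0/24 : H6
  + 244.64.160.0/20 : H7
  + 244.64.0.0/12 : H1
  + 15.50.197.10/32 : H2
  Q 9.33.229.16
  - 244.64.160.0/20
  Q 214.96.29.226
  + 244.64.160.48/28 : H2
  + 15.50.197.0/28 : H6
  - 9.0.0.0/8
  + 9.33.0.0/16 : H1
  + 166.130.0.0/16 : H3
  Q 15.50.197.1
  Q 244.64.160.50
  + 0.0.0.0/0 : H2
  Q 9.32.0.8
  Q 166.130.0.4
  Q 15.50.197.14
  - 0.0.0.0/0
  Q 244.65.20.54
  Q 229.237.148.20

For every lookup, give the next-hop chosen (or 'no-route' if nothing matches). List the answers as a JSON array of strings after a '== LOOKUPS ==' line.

Process each operation:
  add 166.130.96.0/20 -> H4 at depth 20
  add 9.33.229.16/28 -> H1 at depth 28
  add 15.50.192.0/20 -> H7 at depth 20
  lookup 9.33.229.16: bits 0000100100100001111001010001 walk d0:-→d1:-→d2:-→d3:-→d4:-→d5:-→d6:-→d7:-→d8:-→d9:-→d10:-→d11:-→d12:-→d13:-→d14:-→d15:-→d16:-→d17:-→d18:-→d19:-→d20:-→d21:-→d22:-→d23:-→d24:-→d25:-→d26:-→d27:-→d28:H1 -> H1
  - 166.130.96.0/20 clear@20
  - 15.50.192.0/20 clear@20
  add 9.0.0.0/8 -> H2 at depth 8
  add 9.32.0.0/12 -> H4 at depth 12
  lookup 9.33.229.16: bits 0000100100100001111001010001 walk d0:-→d1:-→d2:-→d3:-→d4:-→d5:-→d6:-→d7:-→d8:H2→d9:-→d10:-→d11:-→d12:H4→d13:-→d14:-→d15:-→d16:-→d17:-→d18:-→d19:-→d20:-→d21:-→d22:-→d23:-→d24:-→d25:-→d26:-→d27:-→d28:H1 -> H1
  add 0.0.0.0/0 -> H2 at depth 0
  lookup 9.33.229.26: bits 0000100100100001111001010001 walk d0:H2→d1:-→d2:-→d3:-→d4:-→d5:-→d6:-→d7:-→d8:H2→d9:-→d10:-→d11:-→d12:H4→d13:-→d14:-→d15:-→d16:-→d17:-→d18:-→d19:-→d20:-→d21:-→d22:-→d23:-→d24:-→d25:-→d26:-→d27:-→d28:H1 -> H1
  lookup 9.33.229.18: bits 0000100100100001111001010001 walk d0:H2→d1:-→d2:-→d3:-→d4:-→d5:-→d6:-→d7:-→d8:H2→d9:-→d10:-→d11:-→d12:H4→d13:-→d14:-→d15:-→d16:-→d17:-→d18:-→d19:-→d20:-→d21:-→d22:-→d23:-→d24:-→d25:-→d26:-→d27:-→d28:H1 -> H1
  add 166.130.103.32/32 -> H7 at depth 32
  add 166.128.0.0/12 -> H2 at depth 12
  - 0.0.0.0/0 clear@0
  lookup 9.0.0.1: bits 0000100100 walk d0:-→d1:-→d2:-→d3:-→d4:-→d5:-→d6:-→d7:-→d8:H2→d9:-→d10:- -> H2
  lookup 9.32.0.1: bits 000010010010000 walk d0:-→d1:-→d2:-→d3:-→d4:-→d5:-→d6:-→d7:-→d8:H2→d9:-→d10:-→d11:-→d12:H4→d13:-→d14:-→d15:- -> H4
  add 9.33.229.0/24 -> H6 at depth 24
  add 244.64.160.0/20 -> H7 at depth 20
  add 244.64.0.0/12 -> H1 at depth 12
  add 15.50.197.10/32 -> H2 at depth 32
  lookup 9.33.229.16: bits 0000100100100001111001010001 walk d0:-→d1:-→d2:-→d3:-→d4:-→d5:-→d6:-→d7:-→d8:H2→d9:-→d10:-→d11:-→d12:H4→d13:-→d14:-→d15:-→d16:-→d17:-→d18:-→d19:-→d20:-→d21:-→d22:-→d23:-→d24:H6→d25:-→d26:-→d27:-→d28:H1 -> H1
  - 244.64.160.0/20 clear@20
  lookup 214.96.29.226: bits 11 walk d0:-→d1:-→d2:- -> no-route
  add 244.64.160.48/28 -> H2 at depth 28
  add 15.50.197.0/28 -> H6 at depth 28
  - 9.0.0.0/8 clear@8
  add 9.33.0.0/16 -> H1 at depth 16
  add 166.130.0.0/16 -> H3 at depth 16
  lookup 15.50.197.1: bits 0000111100110010110001010000 walk d0:-→d1:-→d2:-→d3:-→d4:-→d5:-→d6:-→d7:-→d8:-→d9:-→d10:-→d11:-→d12:-→d13:-→d14:-→d15:-→d16:-→d17:-→d18:-→d19:-→d20:-→d21:-→d22:-→d23:-→d24:-→d25:-→d26:-→d27:-→d28:H6 -> H6
  lookup 244.64.160.50: bits 1111010001000000101000000011 walk d0:-→d1:-→d2:-→d3:-→d4:-→d5:-→d6:-→d7:-→d8:-→d9:-→d10:-→d11:-→d12:H1→d13:-→d14:-→d15:-→d16:-→d17:-→d18:-→d19:-→d20:-→d21:-→d22:-→d23:-→d24:-→d25:-→d26:-→d27:-→d28:H2 -> H2
  add 0.0.0.0/0 -> H2 at depth 0
  lookup 9.32.0.8: bits 000010010010000 walk d0:H2→d1:-→d2:-→d3:-→d4:-→d5:-→d6:-→d7:-→d8:-→d9:-→d10:-→d11:-→d12:H4→d13:-→d14:-→d15:- -> H4
  lookup 166.130.0.4: bits 10100110100000100 walk d0:H2→d1:-→d2:-→d3:-→d4:-→d5:-→d6:-→d7:-→d8:-→d9:-→d10:-→d11:-→d12:H2→d13:-→d14:-→d15:-→d16:H3→d17:- -> H3
  lookup 15.50.197.14: bits 00001111001100101100010100001 walk d0:H2→d1:-→d2:-→d3:-→d4:-→d5:-→d6:-→d7:-→d8:-→d9:-→d10:-→d11:-→d12:-→d13:-→d14:-→d15:-→d16:-→d17:-→d18:-→d19:-→d20:-→d21:-→d22:-→d23:-→d24:-→d25:-→d26:-→d27:-→d28:H6→d29:- -> H6
  - 0.0.0.0/0 clear@0
  lookup 244.65.20.54: bits 111101000100000 walk d0:-→d1:-→d2:-→d3:-→d4:-→d5:-→d6:-→d7:-→d8:-→d9:-→d10:-→d11:-→d12:H1→d13:-→d14:-→d15:- -> H1
  lookup 229.237.148.20: bits 111 walk d0:-→d1:-→d2:-→d3:- -> no-route

== LOOKUPS ==
["H1","H1","H1","H1","H2","H4","H1","no-route","H6","H2","H4","H3","H6","H1","no-route"]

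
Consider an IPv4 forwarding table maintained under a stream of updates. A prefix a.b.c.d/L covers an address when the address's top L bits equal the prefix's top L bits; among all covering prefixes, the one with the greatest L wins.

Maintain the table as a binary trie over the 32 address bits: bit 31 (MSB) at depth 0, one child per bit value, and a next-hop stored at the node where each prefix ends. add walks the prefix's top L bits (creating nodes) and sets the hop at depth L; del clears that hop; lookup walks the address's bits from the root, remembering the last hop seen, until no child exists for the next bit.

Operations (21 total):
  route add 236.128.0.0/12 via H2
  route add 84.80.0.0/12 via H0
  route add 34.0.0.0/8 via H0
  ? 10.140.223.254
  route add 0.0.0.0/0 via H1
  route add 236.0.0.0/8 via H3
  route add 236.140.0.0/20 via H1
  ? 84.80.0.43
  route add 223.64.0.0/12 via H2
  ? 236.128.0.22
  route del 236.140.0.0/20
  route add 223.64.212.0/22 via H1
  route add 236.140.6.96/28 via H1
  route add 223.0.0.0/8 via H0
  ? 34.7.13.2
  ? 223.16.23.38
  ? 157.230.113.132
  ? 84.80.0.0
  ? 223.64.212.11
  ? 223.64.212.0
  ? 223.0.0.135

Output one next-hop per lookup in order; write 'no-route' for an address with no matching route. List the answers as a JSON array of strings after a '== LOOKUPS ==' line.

Process each operation:
  + 236.128.0.0/12 (H2) depth=12
  + 84.80.0.0/12 (H0) depth=12
  + 34.0.0.0/8 (H0) depth=8
  Q 10.140.223.254: descend 00 ; hops seen [∅] ; pick no-route
  + 0.0.0.0/0 (H1) depth=0
  + 236.0.0.0/8 (H3) depth=8
  + 236.140.0.0/20 (H1) depth=20
  Q 84.80.0.43: descend 010101000101 ; hops seen [H1,H0] ; pick H0
  + 223.64.0.0/12 (H2) depth=12
  Q 236.128.0.22: descend 111011001000 ; hops seen [H1,H3,H2] ; pick H2
  del 236.140.0.0/20 (clear depth 20)
  + 223.64.212.0/22 (H1) depth=22
  + 236.140.6.96/28 (H1) depth=28
  + 223.0.0.0/8 (H0) depth=8
  Q 34.7.13.2: descend 00100010 ; hops seen [H1,H0] ; pick H0
  Q 223.16.23.38: descend 110111110 ; hops seen [H1,H0] ; pick H0
  Q 157.230.113.132: descend 1 ; hops seen [H1] ; pick H1
  Q 84.80.0.0: descend 010101000101 ; hops seen [H1,H0] ; pick H0
  Q 223.64.212.11: descend 1101111101000000110101 ; hops seen [H1,H0,H2,H1] ; pick H1
  Q 223.64.212.0: descend 1101111101000000110101 ; hops seen [H1,H0,H2,H1] ; pick H1
  Q 223.0.0.135: descend 110111110 ; hops seen [H1,H0] ; pick H0

== LOOKUPS ==
["no-route","H0","H2","H0","H0","H1","H0","H1","H1","H0"]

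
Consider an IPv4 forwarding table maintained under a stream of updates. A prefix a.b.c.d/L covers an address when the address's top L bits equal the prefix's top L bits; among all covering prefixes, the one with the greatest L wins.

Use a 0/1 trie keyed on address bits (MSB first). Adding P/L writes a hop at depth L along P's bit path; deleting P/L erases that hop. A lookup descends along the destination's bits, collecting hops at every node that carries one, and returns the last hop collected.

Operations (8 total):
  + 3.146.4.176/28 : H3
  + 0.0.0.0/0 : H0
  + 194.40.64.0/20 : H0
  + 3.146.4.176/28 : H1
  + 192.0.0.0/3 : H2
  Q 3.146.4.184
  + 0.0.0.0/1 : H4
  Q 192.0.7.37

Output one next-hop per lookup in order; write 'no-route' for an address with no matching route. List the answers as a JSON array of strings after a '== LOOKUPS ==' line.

Process each operation:
  add 3.146.4.176/28 -> H3 at depth 28
  add 0.0.0.0/0 -> H0 at depth 0
  add 194.40.64.0/20 -> H0 at depth 20
  add 3.146.4.176/28 -> H1 at depth 28
  add 192.0.0.0/3 -> H2 at depth 3
  lookup 3.146.4.184: bits 0000001110010010000001001011 walk d0:H0→d1:-→d2:-→d3:-→d4:-→d5:-→d6:-→d7:-→d8:-→d9:-→d10:-→d11:-→d12:-→d13:-→d14:-→d15:-→d16:-→d17:-→d18:-→d19:-→d20:-→d21:-→d22:-→d23:-→d24:-→d25:-→d26:-→d27:-→d28:H1 -> H1
  add 0.0.0.0/1 -> H4 at depth 1
  lookup 192.0.7.37: bits 110000 walk d0:H0→d1:-→d2:-→d3:H2→d4:-→d5:-→d6:- -> H2

== LOOKUPS ==
["H1","H2"]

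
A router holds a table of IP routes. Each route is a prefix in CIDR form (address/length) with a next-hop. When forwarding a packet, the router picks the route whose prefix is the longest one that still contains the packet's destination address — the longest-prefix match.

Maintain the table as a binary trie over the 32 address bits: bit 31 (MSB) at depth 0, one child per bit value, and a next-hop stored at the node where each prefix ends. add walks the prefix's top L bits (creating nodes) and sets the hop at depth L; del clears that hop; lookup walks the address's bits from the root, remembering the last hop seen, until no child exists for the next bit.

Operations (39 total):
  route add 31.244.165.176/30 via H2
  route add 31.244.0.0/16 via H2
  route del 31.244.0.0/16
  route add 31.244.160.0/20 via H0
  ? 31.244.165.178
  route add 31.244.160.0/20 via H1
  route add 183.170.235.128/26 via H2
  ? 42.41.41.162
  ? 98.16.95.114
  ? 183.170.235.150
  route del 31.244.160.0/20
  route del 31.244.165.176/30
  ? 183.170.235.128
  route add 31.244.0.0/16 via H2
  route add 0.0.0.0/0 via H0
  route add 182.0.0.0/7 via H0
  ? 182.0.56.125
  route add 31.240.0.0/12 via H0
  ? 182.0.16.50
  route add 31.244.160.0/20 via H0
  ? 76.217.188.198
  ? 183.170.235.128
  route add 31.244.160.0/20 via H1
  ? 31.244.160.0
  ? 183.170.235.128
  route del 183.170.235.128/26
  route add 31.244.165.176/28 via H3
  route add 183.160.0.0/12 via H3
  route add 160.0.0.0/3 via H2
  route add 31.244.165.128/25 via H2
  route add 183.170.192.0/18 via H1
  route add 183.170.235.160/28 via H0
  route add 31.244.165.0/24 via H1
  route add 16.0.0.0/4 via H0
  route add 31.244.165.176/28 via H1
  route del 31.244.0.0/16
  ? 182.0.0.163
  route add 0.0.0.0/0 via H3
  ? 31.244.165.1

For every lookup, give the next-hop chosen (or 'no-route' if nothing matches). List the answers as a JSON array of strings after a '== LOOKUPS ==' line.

Trace:
  + 31.244.165.176/30 (H2) depth=30
  + 31.244.0.0/16 (H2) depth=16
  del 31.244.0.0/16 (clear depth 16)
  + 31.244.160.0/20 (H0) depth=20
  ? 31.244.165.178  path d0:-→d1:-→d2:-→d3:-→d4:-→d5:-→d6:-→d7:-→d8:-→d9:-→d10:-→d11:-→d12:-→d13:-→d14:-→d15:-→d16:-→d17:-→d18:-→d19:-→d20:H0→d21:-→d22:-→d23:-→d24:-→d25:-→d26:-→d27:-→d28:-→d29:-→d30:H2  best=H2
  + 31.244.160.0/20 (H1) depth=20
  + 183.170.235.128/26 (H2) depth=26
  ? 42.41.41.162  path d0:-→d1:-→d2:-  best=no-route
  ? 98.16.95.114  path d0:-→d1:-  best=no-route
  ? 183.170.235.150  path d0:-→d1:-→d2:-→d3:-→d4:-→d5:-→d6:-→d7:-→d8:-→d9:-→d10:-→d11:-→d12:-→d13:-→d14:-→d15:-→d16:-→d17:-→d18:-→d19:-→d20:-→d21:-→d22:-→d23:-→d24:-→d25:-→d26:H2  best=H2
  del 31.244.160.0/20 (clear depth 20)
  del 31.244.165.176/30 (clear depth 30)
  ? 183.170.235.128  path d0:-→d1:-→d2:-→d3:-→d4:-→d5:-→d6:-→d7:-→d8:-→d9:-→d10:-→d11:-→d12:-→d13:-→d14:-→d15:-→d16:-→d17:-→d18:-→d19:-→d20:-→d21:-→d22:-→d23:-→d24:-→d25:-→d26:H2  best=H2
  + 31.244.0.0/16 (H2) depth=16
  + 0.0.0.0/0 (H0) depth=0
  + 182.0.0.0/7 (H0) depth=7
  ? 182.0.56.125  path d0:H0→d1:-→d2:-→d3:-→d4:-→d5:-→d6:-→d7:H0  best=H0
  + 31.240.0.0/12 (H0) depth=12
  ? 182.0.16.50  path d0:H0→d1:-→d2:-→d3:-→d4:-→d5:-→d6:-→d7:H0  best=H0
  + 31.244.160.0/20 (H0) depth=20
  ? 76.217.188.198  path d0:H0→d1:-  best=H0
  ? 183.170.235.128  path d0:H0→d1:-→d2:-→d3:-→d4:-→d5:-→d6:-→d7:H0→d8:-→d9:-→d10:-→d11:-→d12:-→d13:-→d14:-→d15:-→d16:-→d17:-→d18:-→d19:-→d20:-→d21:-→d22:-→d23:-→d24:-→d25:-→d26:H2  best=H2
  + 31.244.160.0/20 (H1) depth=20
  ? 31.244.160.0  path d0:H0→d1:-→d2:-→d3:-→d4:-→d5:-→d6:-→d7:-→d8:-→d9:-→d10:-→d11:-→d12:H0→d13:-→d14:-→d15:-→d16:H2→d17:-→d18:-→d19:-→d20:H1→d21:-  best=H1
  ? 183.170.235.128  path d0:H0→d1:-→d2:-→d3:-→d4:-→d5:-→d6:-→d7:H0→d8:-→d9:-→d10:-→d11:-→d12:-→d13:-→d14:-→d15:-→d16:-→d17:-→d18:-→d19:-→d20:-→d21:-→d22:-→d23:-→d24:-→d25:-→d26:H2  best=H2
  del 183.170.235.128/26 (clear depth 26)
  + 31.244.165.176/28 (H3) depth=28
  + 183.160.0.0/12 (H3) depth=12
  + 160.0.0.0/3 (H2) depth=3
  + 31.244.165.128/25 (H2) depth=25
  + 183.170.192.0/18 (H1) depth=18
  + 183.170.235.160/28 (H0) depth=28
  + 31.244.165.0/24 (H1) depth=24
  + 16.0.0.0/4 (H0) depth=4
  + 31.244.165.176/28 (H1) depth=28
  del 31.244.0.0/16 (clear depth 16)
  ? 182.0.0.163  path d0:H0→d1:-→d2:-→d3:H2→d4:-→d5:-→d6:-→d7:H0  best=H0
  + 0.0.0.0/0 (H3) depth=0
  ? 31.244.165.1  path d0:H3→d1:-→d2:-→d3:-→d4:H0→d5:-→d6:-→d7:-→d8:-→d9:-→d10:-→d11:-→d12:H0→d13:-→d14:-→d15:-→d16:-→d17:-→d18:-→d19:-→d20:H1→d21:-→d22:-→d23:-→d24:H1  best=H1

== LOOKUPS ==
["H2","no-route","no-route","H2","H2","H0","H0","H0","H2","H1","H2","H0","H1"]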